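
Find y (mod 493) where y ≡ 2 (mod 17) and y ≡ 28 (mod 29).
M = 17 × 29 = 493. M₁ = 29, y₁ ≡ 10 (mod 17). M₂ = 17, y₂ ≡ 12 (mod 29). y = 2×29×10 + 28×17×12 ≡ 376 (mod 493)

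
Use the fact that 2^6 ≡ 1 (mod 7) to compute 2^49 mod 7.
By Fermat: 2^{6} ≡ 1 (mod 7). 49 = 8×6 + 1. So 2^{49} ≡ 2^{1} ≡ 2 (mod 7)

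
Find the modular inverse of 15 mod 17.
15^(-1) ≡ 8 (mod 17). Verification: 15 × 8 = 120 ≡ 1 (mod 17)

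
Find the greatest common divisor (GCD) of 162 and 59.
1

Using the Euclidean algorithm:
162 = 2 × 59 + 44
59 = 1 × 44 + 15
44 = 2 × 15 + 14
15 = 1 × 14 + 1
14 = 14 × 1 + 0

GCD(162, 59) = 1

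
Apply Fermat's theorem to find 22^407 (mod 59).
By Fermat: 22^{58} ≡ 1 (mod 59). 407 = 7×58 + 1. So 22^{407} ≡ 22^{1} ≡ 22 (mod 59)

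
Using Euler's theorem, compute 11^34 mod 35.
By Euler: 11^{24} ≡ 1 (mod 35) since gcd(11, 35) = 1. 34 = 1×24 + 10. So 11^{34} ≡ 11^{10} ≡ 11 (mod 35)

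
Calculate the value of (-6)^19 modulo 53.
Using repeated squaring. (-6) ≡ 47 (mod 53). 19 = 16 + 2 + 1 (binary 10011). Repeated squaring mod 53: 47^1 ≡ 47; 47^2 ≡ 47² = 2209 ≡ 36; 47^4 ≡ 36² = 1296 ≡ 24; 47^8 ≡ 24² = 576 ≡ 46; 47^16 ≡ 46² = 2116 ≡ 49. Multiply: (-6)^19 ≡ 47^16 × 47^2 × 47^1 ≡ 49 × 36 × 47 (mod 53): 49 × 36 = 1764 ≡ 15; 15 × 47 = 705 ≡ 16. So (-6)^19 ≡ 16 (mod 53).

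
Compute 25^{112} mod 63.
25

Using successive squaring:
Binary expansion of 112: 1110000
Powers of 25 mod 63 (each is the square of the previous):
  25^1 ≡ 25 (mod 63)
  25^2 ≡ 25² = 625 ≡ 58 (mod 63)
  25^4 ≡ 58² = 3364 ≡ 25 (mod 63)
  25^8 ≡ 25² = 625 ≡ 58 (mod 63)
  25^16 ≡ 58² = 3364 ≡ 25 (mod 63)
  25^32 ≡ 25² = 625 ≡ 58 (mod 63)
  25^64 ≡ 58² = 3364 ≡ 25 (mod 63)
112 = 64 + 32 + 16, so 25^112 = 25^64 × 25^32 × 25^16 ≡ 25 × 58 × 25 (mod 63)
Multiplying step by step:
  25 × 58 = 1450 ≡ 1 (mod 63)
  1 × 25 = 25 ≡ 25 (mod 63)
Result: 25^112 ≡ 25 (mod 63)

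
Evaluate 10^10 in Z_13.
10 = 8 + 2 (binary 1010). Repeated squaring mod 13: 10^1 ≡ 10; 10^2 ≡ 10² = 100 ≡ 9; 10^4 ≡ 9² = 81 ≡ 3; 10^8 ≡ 3² = 9 ≡ 9. Multiply: 10^10 = 10^8 × 10^2 ≡ 9 × 9 (mod 13): 9 × 9 = 81 ≡ 3. So 10^10 ≡ 3 (mod 13).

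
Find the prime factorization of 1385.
5 × 277

Divide by primes starting from smallest:
1385 ÷ 5 = 277
277 ÷ 277 = 1

1385 = 5 × 277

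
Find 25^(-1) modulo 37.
3

Using Extended Euclidean Algorithm:
gcd(25, 37) = 1
Bezout coefficients: 25 × 3 + 37 × -2 = 1
So 25 × 3 ≡ 1 (mod 37)
The inverse is 3 mod 37 = 3
Verification: 25 × 3 = 75 = 2 × 37 + 1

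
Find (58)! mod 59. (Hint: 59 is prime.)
By Wilson's theorem, (58)! ≡ -1 ≡ 58 (mod 59)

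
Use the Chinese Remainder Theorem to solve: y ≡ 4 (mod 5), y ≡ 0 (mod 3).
M = 5 × 3 = 15. M₁ = 3, y₁ ≡ 2 (mod 5). M₂ = 5, y₂ ≡ 2 (mod 3). y = 4×3×2 + 0×5×2 ≡ 9 (mod 15)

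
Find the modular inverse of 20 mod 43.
20^(-1) ≡ 28 (mod 43). Verification: 20 × 28 = 560 ≡ 1 (mod 43)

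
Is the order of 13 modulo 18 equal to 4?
No, the actual order is 3, not 4.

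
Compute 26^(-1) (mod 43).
26^(-1) ≡ 5 (mod 43). Verification: 26 × 5 = 130 ≡ 1 (mod 43)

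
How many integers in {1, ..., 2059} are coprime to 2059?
1960

Prime factorization: 2059 = 29 × 71
Using the formula φ(n) = n × Π(1 - 1/p) for each prime factor p:
φ(2059) = 2059 × (1 - 1/29) × (1 - 1/71)
φ(2059) = 1960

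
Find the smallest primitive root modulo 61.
p - 1 = 60 has prime divisors 2, 3, 5. h is a primitive root mod 61 iff h^(60/q) ≢ 1 (mod 61) for each such q.
h = 2: 2^30 ≡ 60, 2^20 ≡ 47, 2^12 ≡ 9 (mod 61); none is 1, so 2 has order 60 and is a primitive root.
The smallest primitive root mod 61 is g = 2.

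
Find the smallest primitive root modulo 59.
p - 1 = 58 has prime divisors 2, 29. h is a primitive root mod 59 iff h^(58/q) ≢ 1 (mod 59) for each such q.
h = 2: 2^29 ≡ 58, 2^2 ≡ 4 (mod 59); none is 1, so 2 has order 58 and is a primitive root.
The smallest primitive root mod 59 is g = 2.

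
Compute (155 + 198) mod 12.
5

(155 + 198) = 353
353 mod 12 = 5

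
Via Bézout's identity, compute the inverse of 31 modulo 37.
Extended GCD: 31(6) + 37(-5) = 1. So 31^(-1) ≡ 6 ≡ 6 (mod 37). Verify: 31 × 6 = 186 ≡ 1 (mod 37)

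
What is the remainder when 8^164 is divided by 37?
Using Fermat: 8^{36} ≡ 1 (mod 37). 164 ≡ 20 (mod 36). So 8^{164} ≡ 8^{20} ≡ 10 (mod 37)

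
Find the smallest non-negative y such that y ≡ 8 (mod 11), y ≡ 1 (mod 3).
19

Using the Chinese Remainder Theorem:
M = product of moduli = 33
For equation 1: M_1 = 3, 3 ≡ 3 (mod 11), inverse of 3 mod 11 is 4 (check: 3 × 4 = 12 ≡ 1 (mod 11))
For equation 2: M_2 = 11, 11 ≡ 2 (mod 3), inverse of 11 mod 3 is 2 (check: 2 × 2 = 4 ≡ 1 (mod 3))
Combine: y ≡ Σ r_i×M_i×(M_i⁻¹ mod m_i) = 8×3×4 + 1×11×2 = 96 + 22 = 118
118 mod 33 = 19
y ≡ 19 (mod 33)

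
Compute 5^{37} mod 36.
5

Using successive squaring:
Binary expansion of 37: 100101
Powers of 5 mod 36 (each is the square of the previous):
  5^1 ≡ 5 (mod 36)
  5^2 ≡ 5² = 25 ≡ 25 (mod 36)
  5^4 ≡ 25² = 625 ≡ 13 (mod 36)
  5^8 ≡ 13² = 169 ≡ 25 (mod 36)
  5^16 ≡ 25² = 625 ≡ 13 (mod 36)
  5^32 ≡ 13² = 169 ≡ 25 (mod 36)
37 = 32 + 4 + 1, so 5^37 = 5^32 × 5^4 × 5^1 ≡ 25 × 13 × 5 (mod 36)
Multiplying step by step:
  25 × 13 = 325 ≡ 1 (mod 36)
  1 × 5 = 5 ≡ 5 (mod 36)
Result: 5^37 ≡ 5 (mod 36)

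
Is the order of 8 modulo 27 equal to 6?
Yes, ord_27(8) = 6.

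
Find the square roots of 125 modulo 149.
The square roots of 125 mod 149 are 107 and 42. Verify: 107² = 11449 ≡ 125 (mod 149)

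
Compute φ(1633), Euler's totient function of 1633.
1540

Prime factorization: 1633 = 23 × 71
Using the formula φ(n) = n × Π(1 - 1/p) for each prime factor p:
φ(1633) = 1633 × (1 - 1/23) × (1 - 1/71)
φ(1633) = 1540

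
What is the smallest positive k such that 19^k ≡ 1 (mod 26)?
Powers of 19 mod 26: 19^1≡19, 19^2≡23, 19^3≡21, 19^4≡9, 19^5≡15, 19^6≡25, 19^7≡7, 19^8≡3, 19^9≡5, 19^10≡17, 19^11≡11, 19^12≡1. Order = 12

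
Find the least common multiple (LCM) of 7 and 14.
14

First find GCD(7, 14) using the Euclidean algorithm:
7 = 0 × 14 + 7
14 = 2 × 7 + 0
GCD(7, 14) = 7

LCM formula: LCM(a, b) = (a × b) / GCD(a, b)
LCM(7, 14) = (7 × 14) / 7
LCM(7, 14) = 98 / 7
LCM(7, 14) = 14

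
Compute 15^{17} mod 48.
15

Using successive squaring:
Binary expansion of 17: 10001
Powers of 15 mod 48 (each is the square of the previous):
  15^1 ≡ 15 (mod 48)
  15^2 ≡ 15² = 225 ≡ 33 (mod 48)
  15^4 ≡ 33² = 1089 ≡ 33 (mod 48)
  15^8 ≡ 33² = 1089 ≡ 33 (mod 48)
  15^16 ≡ 33² = 1089 ≡ 33 (mod 48)
17 = 16 + 1, so 15^17 = 15^16 × 15^1 ≡ 33 × 15 (mod 48)
Multiplying step by step:
  33 × 15 = 495 ≡ 15 (mod 48)
Result: 15^17 ≡ 15 (mod 48)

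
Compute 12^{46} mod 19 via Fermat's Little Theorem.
7

By Fermat's Little Theorem, a^(p-1) ≡ 1 (mod p) for prime p and gcd(a, p) = 1
Here p = 19, so 12^18 ≡ 1 (mod 19)
We can reduce the exponent: 46 mod 18 = 10
So 12^46 ≡ 12^10 (mod 19)
Computing: 12^10 mod 19 = 7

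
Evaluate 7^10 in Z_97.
10 = 8 + 2 (binary 1010). Repeated squaring mod 97: 7^1 ≡ 7; 7^2 ≡ 7² = 49 ≡ 49; 7^4 ≡ 49² = 2401 ≡ 73; 7^8 ≡ 73² = 5329 ≡ 91. Multiply: 7^10 = 7^8 × 7^2 ≡ 91 × 49 (mod 97): 91 × 49 = 4459 ≡ 94. So 7^10 ≡ 94 (mod 97).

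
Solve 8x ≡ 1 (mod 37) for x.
8^(-1) ≡ 14 (mod 37). Verification: 8 × 14 = 112 ≡ 1 (mod 37)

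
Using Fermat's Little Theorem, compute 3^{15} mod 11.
1

By Fermat's Little Theorem, a^(p-1) ≡ 1 (mod p) for prime p and gcd(a, p) = 1
Here p = 11, so 3^10 ≡ 1 (mod 11)
We can reduce the exponent: 15 mod 10 = 5
So 3^15 ≡ 3^5 (mod 11)
Computing: 3^5 mod 11 = 1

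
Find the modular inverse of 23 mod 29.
23^(-1) ≡ 24 (mod 29). Verification: 23 × 24 = 552 ≡ 1 (mod 29)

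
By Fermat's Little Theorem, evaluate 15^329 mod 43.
By Fermat: 15^{42} ≡ 1 (mod 43). 329 = 7×42 + 35. So 15^{329} ≡ 15^{35} ≡ 6 (mod 43)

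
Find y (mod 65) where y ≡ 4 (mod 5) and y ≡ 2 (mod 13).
M = 5 × 13 = 65. M₁ = 13, y₁ ≡ 2 (mod 5). M₂ = 5, y₂ ≡ 8 (mod 13). y = 4×13×2 + 2×5×8 ≡ 54 (mod 65)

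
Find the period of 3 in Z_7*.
Powers of 3 mod 7: 3^1≡3, 3^2≡2, 3^3≡6, 3^4≡4, 3^5≡5, 3^6≡1. Order = 6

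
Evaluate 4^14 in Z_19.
Using repeated squaring. 14 = 8 + 4 + 2 (binary 1110). Repeated squaring mod 19: 4^1 ≡ 4; 4^2 ≡ 4² = 16 ≡ 16; 4^4 ≡ 16² = 256 ≡ 9; 4^8 ≡ 9² = 81 ≡ 5. Multiply: 4^14 = 4^8 × 4^4 × 4^2 ≡ 5 × 9 × 16 (mod 19): 5 × 9 = 45 ≡ 7; 7 × 16 = 112 ≡ 17. So 4^14 ≡ 17 (mod 19).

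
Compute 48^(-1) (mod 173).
48^(-1) ≡ 155 (mod 173). Verification: 48 × 155 = 7440 ≡ 1 (mod 173)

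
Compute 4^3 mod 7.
3 = 2 + 1 (binary 11). Repeated squaring mod 7: 4^1 ≡ 4; 4^2 ≡ 4² = 16 ≡ 2. Multiply: 4^3 = 4^2 × 4^1 ≡ 2 × 4 (mod 7): 2 × 4 = 8 ≡ 1. So 4^3 ≡ 1 (mod 7).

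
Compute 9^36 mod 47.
Using repeated squaring. 36 = 32 + 4 (binary 100100). Repeated squaring mod 47: 9^1 ≡ 9; 9^2 ≡ 9² = 81 ≡ 34; 9^4 ≡ 34² = 1156 ≡ 28; 9^8 ≡ 28² = 784 ≡ 32; 9^16 ≡ 32² = 1024 ≡ 37; 9^32 ≡ 37² = 1369 ≡ 6. Multiply: 9^36 = 9^32 × 9^4 ≡ 6 × 28 (mod 47): 6 × 28 = 168 ≡ 27. So 9^36 ≡ 27 (mod 47).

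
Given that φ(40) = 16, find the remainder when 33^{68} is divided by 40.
By Euler: 33^{16} ≡ 1 (mod 40) since gcd(33, 40) = 1. 68 = 4×16 + 4. So 33^{68} ≡ 33^{4} ≡ 1 (mod 40)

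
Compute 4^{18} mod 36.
28

Using successive squaring:
Binary expansion of 18: 10010
Powers of 4 mod 36 (each is the square of the previous):
  4^1 ≡ 4 (mod 36)
  4^2 ≡ 4² = 16 ≡ 16 (mod 36)
  4^4 ≡ 16² = 256 ≡ 4 (mod 36)
  4^8 ≡ 4² = 16 ≡ 16 (mod 36)
  4^16 ≡ 16² = 256 ≡ 4 (mod 36)
18 = 16 + 2, so 4^18 = 4^16 × 4^2 ≡ 4 × 16 (mod 36)
Multiplying step by step:
  4 × 16 = 64 ≡ 28 (mod 36)
Result: 4^18 ≡ 28 (mod 36)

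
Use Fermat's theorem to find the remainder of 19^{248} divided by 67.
35

By Fermat's Little Theorem, a^(p-1) ≡ 1 (mod p) for prime p and gcd(a, p) = 1
Here p = 67, so 19^66 ≡ 1 (mod 67)
We can reduce the exponent: 248 mod 66 = 50
So 19^248 ≡ 19^50 (mod 67)
Computing: 19^50 mod 67 = 35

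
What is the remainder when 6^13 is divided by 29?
Using repeated squaring. 13 = 8 + 4 + 1 (binary 1101). Repeated squaring mod 29: 6^1 ≡ 6; 6^2 ≡ 6² = 36 ≡ 7; 6^4 ≡ 7² = 49 ≡ 20; 6^8 ≡ 20² = 400 ≡ 23. Multiply: 6^13 = 6^8 × 6^4 × 6^1 ≡ 23 × 20 × 6 (mod 29): 23 × 20 = 460 ≡ 25; 25 × 6 = 150 ≡ 5. So 6^13 ≡ 5 (mod 29).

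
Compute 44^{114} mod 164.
132

Using successive squaring:
Binary expansion of 114: 1110010
Powers of 44 mod 164 (each is the square of the previous):
  44^1 ≡ 44 (mod 164)
  44^2 ≡ 44² = 1936 ≡ 132 (mod 164)
  44^4 ≡ 132² = 17424 ≡ 40 (mod 164)
  44^8 ≡ 40² = 1600 ≡ 124 (mod 164)
  44^16 ≡ 124² = 15376 ≡ 124 (mod 164)
  44^32 ≡ 124² = 15376 ≡ 124 (mod 164)
  44^64 ≡ 124² = 15376 ≡ 124 (mod 164)
114 = 64 + 32 + 16 + 2, so 44^114 = 44^64 × 44^32 × 44^16 × 44^2 ≡ 124 × 124 × 124 × 132 (mod 164)
Multiplying step by step:
  124 × 124 = 15376 ≡ 124 (mod 164)
  124 × 124 = 15376 ≡ 124 (mod 164)
  124 × 132 = 16368 ≡ 132 (mod 164)
Result: 44^114 ≡ 132 (mod 164)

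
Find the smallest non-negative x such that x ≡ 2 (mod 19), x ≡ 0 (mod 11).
154

Using the Chinese Remainder Theorem:
M = product of moduli = 209
For equation 1: M_1 = 11, 11 ≡ 11 (mod 19), inverse of 11 mod 19 is 7 (check: 11 × 7 = 77 ≡ 1 (mod 19))
For equation 2: M_2 = 19, 19 ≡ 8 (mod 11), inverse of 19 mod 11 is 7 (check: 8 × 7 = 56 ≡ 1 (mod 11))
Combine: x ≡ Σ r_i×M_i×(M_i⁻¹ mod m_i) = 2×11×7 + 0×19×7 = 154 + 0 = 154
154 mod 209 = 154
x ≡ 154 (mod 209)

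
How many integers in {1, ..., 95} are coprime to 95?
72

Prime factorization: 95 = 5 × 19
Using the formula φ(n) = n × Π(1 - 1/p) for each prime factor p:
φ(95) = 95 × (1 - 1/5) × (1 - 1/19)
φ(95) = 72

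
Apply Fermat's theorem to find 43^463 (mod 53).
By Fermat: 43^{52} ≡ 1 (mod 53). 463 = 8×52 + 47. So 43^{463} ≡ 43^{47} ≡ 29 (mod 53)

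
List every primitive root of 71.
Primitive roots mod 71: {7, 11, 13, 21, 22, 28, 31, 33, 35, 42, 44, 47, 52, 53, 55, 56, 59, 61, 62, 63, 65, 67, 68, 69}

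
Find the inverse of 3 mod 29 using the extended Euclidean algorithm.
Extended GCD: 3(10) + 29(-1) = 1. So 3^(-1) ≡ 10 ≡ 10 (mod 29). Verify: 3 × 10 = 30 ≡ 1 (mod 29)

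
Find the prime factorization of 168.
2^3 × 3 × 7

Divide by primes starting from smallest:
168 ÷ 2 = 84
84 ÷ 2 = 42
42 ÷ 2 = 21
21 ÷ 3 = 7
7 ÷ 7 = 1

168 = 2^3 × 3 × 7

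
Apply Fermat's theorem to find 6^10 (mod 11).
By Fermat's Little Theorem, 6^{10} ≡ 1 (mod 11) since 11 is prime and gcd(6, 11) = 1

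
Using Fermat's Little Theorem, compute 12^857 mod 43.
By Fermat: 12^{42} ≡ 1 (mod 43). 857 ≡ 17 (mod 42). So 12^{857} ≡ 12^{17} ≡ 30 (mod 43)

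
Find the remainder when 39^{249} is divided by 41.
By Fermat: 39^{40} ≡ 1 (mod 41). 249 = 6×40 + 9. So 39^{249} ≡ 39^{9} ≡ 21 (mod 41)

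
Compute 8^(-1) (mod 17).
8^(-1) ≡ 15 (mod 17). Verification: 8 × 15 = 120 ≡ 1 (mod 17)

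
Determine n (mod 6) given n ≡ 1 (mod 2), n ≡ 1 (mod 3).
1

Using the Chinese Remainder Theorem:
M = product of moduli = 6
For equation 1: M_1 = 3, 3 ≡ 1 (mod 2), inverse of 3 mod 2 is 1 (check: 1 × 1 = 1 ≡ 1 (mod 2))
For equation 2: M_2 = 2, 2 ≡ 2 (mod 3), inverse of 2 mod 3 is 2 (check: 2 × 2 = 4 ≡ 1 (mod 3))
Combine: n ≡ Σ r_i×M_i×(M_i⁻¹ mod m_i) = 1×3×1 + 1×2×2 = 3 + 4 = 7
7 mod 6 = 1
n ≡ 1 (mod 6)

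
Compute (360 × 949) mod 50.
40

(360 × 949) = 341640
341640 mod 50 = 40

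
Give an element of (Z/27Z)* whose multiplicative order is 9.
4 has order 9 mod 27 since 4^{9} ≡ 1 (mod 27) and no smaller power works.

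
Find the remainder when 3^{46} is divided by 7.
By Fermat: 3^{6} ≡ 1 (mod 7). 46 = 7×6 + 4. So 3^{46} ≡ 3^{4} ≡ 4 (mod 7)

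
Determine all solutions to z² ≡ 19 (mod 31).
The square roots of 19 mod 31 are 9 and 22. Verify: 9² = 81 ≡ 19 (mod 31)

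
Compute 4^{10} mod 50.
26

Using successive squaring:
Binary expansion of 10: 1010
Powers of 4 mod 50 (each is the square of the previous):
  4^1 ≡ 4 (mod 50)
  4^2 ≡ 4² = 16 ≡ 16 (mod 50)
  4^4 ≡ 16² = 256 ≡ 6 (mod 50)
  4^8 ≡ 6² = 36 ≡ 36 (mod 50)
10 = 8 + 2, so 4^10 = 4^8 × 4^2 ≡ 36 × 16 (mod 50)
Multiplying step by step:
  36 × 16 = 576 ≡ 26 (mod 50)
Result: 4^10 ≡ 26 (mod 50)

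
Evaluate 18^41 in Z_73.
Using repeated squaring. 41 = 32 + 8 + 1 (binary 101001). Repeated squaring mod 73: 18^1 ≡ 18; 18^2 ≡ 18² = 324 ≡ 32; 18^4 ≡ 32² = 1024 ≡ 2; 18^8 ≡ 2² = 4 ≡ 4; 18^16 ≡ 4² = 16 ≡ 16; 18^32 ≡ 16² = 256 ≡ 37. Multiply: 18^41 = 18^32 × 18^8 × 18^1 ≡ 37 × 4 × 18 (mod 73): 37 × 4 = 148 ≡ 2; 2 × 18 = 36 ≡ 36. So 18^41 ≡ 36 (mod 73).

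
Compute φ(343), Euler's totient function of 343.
294

Prime factorization: 343 = 7^3
Using the formula φ(n) = n × Π(1 - 1/p) for each prime factor p:
φ(343) = 343 × (1 - 1/7)
φ(343) = 294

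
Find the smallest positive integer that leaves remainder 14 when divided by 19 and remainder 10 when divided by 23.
M = 19 × 23 = 437. M₁ = 23, y₁ ≡ 5 (mod 19). M₂ = 19, y₂ ≡ 17 (mod 23). r = 14×23×5 + 10×19×17 ≡ 33 (mod 437). The smallest positive such number is 33.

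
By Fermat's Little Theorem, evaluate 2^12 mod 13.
By Fermat's Little Theorem, 2^{12} ≡ 1 (mod 13) since 13 is prime and gcd(2, 13) = 1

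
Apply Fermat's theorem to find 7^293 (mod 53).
By Fermat: 7^{52} ≡ 1 (mod 53). 293 ≡ 33 (mod 52). So 7^{293} ≡ 7^{33} ≡ 29 (mod 53)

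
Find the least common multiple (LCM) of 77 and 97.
7469

First find GCD(77, 97) using the Euclidean algorithm:
77 = 0 × 97 + 77
97 = 1 × 77 + 20
77 = 3 × 20 + 17
20 = 1 × 17 + 3
17 = 5 × 3 + 2
3 = 1 × 2 + 1
2 = 2 × 1 + 0
GCD(77, 97) = 1

LCM formula: LCM(a, b) = (a × b) / GCD(a, b)
LCM(77, 97) = (77 × 97) / 1
LCM(77, 97) = 7469 / 1
LCM(77, 97) = 7469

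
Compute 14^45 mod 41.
Using Fermat: 14^{40} ≡ 1 (mod 41). 45 ≡ 5 (mod 40). So 14^{45} ≡ 14^{5} ≡ 27 (mod 41)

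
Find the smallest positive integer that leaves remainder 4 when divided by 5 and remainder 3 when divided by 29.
M = 5 × 29 = 145. M₁ = 29, y₁ ≡ 4 (mod 5). M₂ = 5, y₂ ≡ 6 (mod 29). m = 4×29×4 + 3×5×6 ≡ 119 (mod 145). The smallest positive such number is 119.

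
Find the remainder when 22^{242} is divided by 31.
By Fermat: 22^{30} ≡ 1 (mod 31). 242 = 8×30 + 2. So 22^{242} ≡ 22^{2} ≡ 19 (mod 31)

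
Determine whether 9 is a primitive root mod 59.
p - 1 = 58 has prime divisors 2, 29. Check 9^(58/q) mod 59 for each: 9^(58/2) = 9^29 ≡ 1, 9^(58/29) = 9^2 ≡ 22 (mod 59). Since 9^29 ≡ 1 (mod 59), the order of 9 divides 29 (in fact the order is 29) ≠ 58, so it is not a primitive root.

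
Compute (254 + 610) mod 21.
3

(254 + 610) = 864
864 mod 21 = 3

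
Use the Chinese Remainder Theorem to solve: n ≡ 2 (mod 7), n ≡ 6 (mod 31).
M = 7 × 31 = 217. M₁ = 31, y₁ ≡ 5 (mod 7). M₂ = 7, y₂ ≡ 9 (mod 31). n = 2×31×5 + 6×7×9 ≡ 37 (mod 217)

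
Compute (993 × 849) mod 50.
7

(993 × 849) = 843057
843057 mod 50 = 7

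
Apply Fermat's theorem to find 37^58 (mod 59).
By Fermat's Little Theorem, 37^{58} ≡ 1 (mod 59) since 59 is prime and gcd(37, 59) = 1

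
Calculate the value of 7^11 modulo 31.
Using repeated squaring. 11 = 8 + 2 + 1 (binary 1011). Repeated squaring mod 31: 7^1 ≡ 7; 7^2 ≡ 7² = 49 ≡ 18; 7^4 ≡ 18² = 324 ≡ 14; 7^8 ≡ 14² = 196 ≡ 10. Multiply: 7^11 = 7^8 × 7^2 × 7^1 ≡ 10 × 18 × 7 (mod 31): 10 × 18 = 180 ≡ 25; 25 × 7 = 175 ≡ 20. So 7^11 ≡ 20 (mod 31).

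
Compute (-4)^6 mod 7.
(-4) ≡ 3 (mod 7). 6 = 4 + 2 (binary 110). Repeated squaring mod 7: 3^1 ≡ 3; 3^2 ≡ 3² = 9 ≡ 2; 3^4 ≡ 2² = 4 ≡ 4. Multiply: (-4)^6 ≡ 3^4 × 3^2 ≡ 4 × 2 (mod 7): 4 × 2 = 8 ≡ 1. So (-4)^6 ≡ 1 (mod 7).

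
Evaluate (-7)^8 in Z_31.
(-7) ≡ 24 (mod 31). 8 = 8 (binary 1000). Repeated squaring mod 31: 24^1 ≡ 24; 24^2 ≡ 24² = 576 ≡ 18; 24^4 ≡ 18² = 324 ≡ 14; 24^8 ≡ 14² = 196 ≡ 10. So (-7)^8 ≡ 10 (mod 31).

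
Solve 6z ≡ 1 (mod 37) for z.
6^(-1) ≡ 31 (mod 37). Verification: 6 × 31 = 186 ≡ 1 (mod 37)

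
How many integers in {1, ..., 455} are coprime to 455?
288

Prime factorization: 455 = 5 × 7 × 13
Using the formula φ(n) = n × Π(1 - 1/p) for each prime factor p:
φ(455) = 455 × (1 - 1/5) × (1 - 1/7) × (1 - 1/13)
φ(455) = 288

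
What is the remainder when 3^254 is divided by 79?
Using Fermat: 3^{78} ≡ 1 (mod 79). 254 ≡ 20 (mod 78). So 3^{254} ≡ 3^{20} ≡ 32 (mod 79)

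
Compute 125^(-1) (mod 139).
125^(-1) ≡ 129 (mod 139). Verification: 125 × 129 = 16125 ≡ 1 (mod 139)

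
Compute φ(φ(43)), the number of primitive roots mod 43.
Number of primitive roots mod 43 = φ(42) = 12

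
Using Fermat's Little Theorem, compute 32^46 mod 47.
By Fermat's Little Theorem, 32^{46} ≡ 1 (mod 47) since 47 is prime and gcd(32, 47) = 1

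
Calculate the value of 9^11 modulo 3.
Using repeated squaring. 9 ≡ 0 (mod 3). 11 = 8 + 2 + 1 (binary 1011). Repeated squaring mod 3: 0^1 ≡ 0; 0^2 ≡ 0² = 0 ≡ 0; 0^4 ≡ 0² = 0 ≡ 0; 0^8 ≡ 0² = 0 ≡ 0. Multiply: 9^11 ≡ 0^8 × 0^2 × 0^1 ≡ 0 × 0 × 0 (mod 3): 0 × 0 = 0 ≡ 0; 0 × 0 = 0 ≡ 0. So 9^11 ≡ 0 (mod 3).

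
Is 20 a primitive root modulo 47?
Yes

To verify, check if 20^(46/q) ≢ 1 (mod 47) for each prime divisor q of 46
Divisors of 46 = 46: [1, 2, 23, 46]
  20^(46/2) = 20^23 ≡ 46 (mod 47)
  20^(46/23) = 20^2 ≡ 24 (mod 47)
Conclusion: 20 is a primitive root modulo 47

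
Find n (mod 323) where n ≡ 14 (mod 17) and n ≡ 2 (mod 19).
M = 17 × 19 = 323. M₁ = 19, y₁ ≡ 9 (mod 17). M₂ = 17, y₂ ≡ 9 (mod 19). n = 14×19×9 + 2×17×9 ≡ 116 (mod 323)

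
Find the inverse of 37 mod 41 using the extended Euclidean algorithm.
Extended GCD: 37(10) + 41(-9) = 1. So 37^(-1) ≡ 10 ≡ 10 (mod 41). Verify: 37 × 10 = 370 ≡ 1 (mod 41)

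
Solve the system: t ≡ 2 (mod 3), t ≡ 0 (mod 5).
M = 3 × 5 = 15. M₁ = 5, y₁ ≡ 2 (mod 3). M₂ = 3, y₂ ≡ 2 (mod 5). t = 2×5×2 + 0×3×2 ≡ 5 (mod 15)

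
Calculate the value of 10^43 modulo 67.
Using repeated squaring. 43 = 32 + 8 + 2 + 1 (binary 101011). Repeated squaring mod 67: 10^1 ≡ 10; 10^2 ≡ 10² = 100 ≡ 33; 10^4 ≡ 33² = 1089 ≡ 17; 10^8 ≡ 17² = 289 ≡ 21; 10^16 ≡ 21² = 441 ≡ 39; 10^32 ≡ 39² = 1521 ≡ 47. Multiply: 10^43 = 10^32 × 10^8 × 10^2 × 10^1 ≡ 47 × 21 × 33 × 10 (mod 67): 47 × 21 = 987 ≡ 49; 49 × 33 = 1617 ≡ 9; 9 × 10 = 90 ≡ 23. So 10^43 ≡ 23 (mod 67).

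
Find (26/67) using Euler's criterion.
(26/67) = 26^{33} mod 67 = 1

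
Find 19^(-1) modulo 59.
28

Using Extended Euclidean Algorithm:
gcd(19, 59) = 1
Bezout coefficients: 19 × 28 + 59 × -9 = 1
So 19 × 28 ≡ 1 (mod 59)
The inverse is 28 mod 59 = 28
Verification: 19 × 28 = 532 = 9 × 59 + 1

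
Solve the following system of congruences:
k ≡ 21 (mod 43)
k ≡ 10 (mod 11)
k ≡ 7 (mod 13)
2386

Using the Chinese Remainder Theorem:
M = product of moduli = 6149
For equation 1: M_1 = 143, 143 ≡ 14 (mod 43), inverse of 143 mod 43 is 40 (check: 14 × 40 = 560 ≡ 1 (mod 43))
For equation 2: M_2 = 559, 559 ≡ 9 (mod 11), inverse of 559 mod 11 is 5 (check: 9 × 5 = 45 ≡ 1 (mod 11))
For equation 3: M_3 = 473, 473 ≡ 5 (mod 13), inverse of 473 mod 13 is 8 (check: 5 × 8 = 40 ≡ 1 (mod 13))
Combine: k ≡ Σ r_i×M_i×(M_i⁻¹ mod m_i) = 21×143×40 + 10×559×5 + 7×473×8 = 120120 + 27950 + 26488 = 174558
174558 mod 6149 = 2386
k ≡ 2386 (mod 6149)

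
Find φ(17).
16

Prime factorization: 17 = 17
Using the formula φ(n) = n × Π(1 - 1/p) for each prime factor p:
φ(17) = 17 × (1 - 1/17)
φ(17) = 16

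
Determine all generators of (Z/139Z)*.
Primitive roots mod 139: {2, 3, 12, 15, 17, 18, 19, 21, 22, 26, 32, 40, 50, 53, 56, 58, 61, 68, 70, 72, 73, 85, 88, 90, 92, 93, 98, 101, 102, 104, 108, 109, 110, 111, 114, 115, 119, 123, 126, 128, 130, 132, 134, 135}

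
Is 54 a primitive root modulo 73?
No

To verify, check if 54^(72/q) ≢ 1 (mod 73) for each prime divisor q of 72
Divisors of 72 = 72: [1, 2, 3, 4, 6, 8, 9, 12, 18, 24, 36, 72]
  54^(72/2) = 54^36 ≡ 1 (mod 73)
  54^(72/3) = 54^24 ≡ 64 (mod 73)
Conclusion: 54 is not a primitive root modulo 73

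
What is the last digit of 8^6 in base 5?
8 ≡ 3 (mod 5). 6 = 4 + 2 (binary 110). Repeated squaring mod 5: 3^1 ≡ 3; 3^2 ≡ 3² = 9 ≡ 4; 3^4 ≡ 4² = 16 ≡ 1. Multiply: 8^6 ≡ 3^4 × 3^2 ≡ 1 × 4 (mod 5): 1 × 4 = 4 ≡ 4. So 8^6 ≡ 4 (mod 5).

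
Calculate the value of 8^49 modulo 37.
Using Fermat: 8^{36} ≡ 1 (mod 37). 49 ≡ 13 (mod 36). So 8^{49} ≡ 8^{13} ≡ 8 (mod 37)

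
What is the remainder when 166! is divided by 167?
By Wilson's theorem, (166)! ≡ -1 ≡ 166 (mod 167)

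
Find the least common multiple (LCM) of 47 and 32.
1504

First find GCD(47, 32) using the Euclidean algorithm:
47 = 1 × 32 + 15
32 = 2 × 15 + 2
15 = 7 × 2 + 1
2 = 2 × 1 + 0
GCD(47, 32) = 1

LCM formula: LCM(a, b) = (a × b) / GCD(a, b)
LCM(47, 32) = (47 × 32) / 1
LCM(47, 32) = 1504 / 1
LCM(47, 32) = 1504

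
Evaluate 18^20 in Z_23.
Using repeated squaring. 20 = 16 + 4 (binary 10100). Repeated squaring mod 23: 18^1 ≡ 18; 18^2 ≡ 18² = 324 ≡ 2; 18^4 ≡ 2² = 4 ≡ 4; 18^8 ≡ 4² = 16 ≡ 16; 18^16 ≡ 16² = 256 ≡ 3. Multiply: 18^20 = 18^16 × 18^4 ≡ 3 × 4 (mod 23): 3 × 4 = 12 ≡ 12. So 18^20 ≡ 12 (mod 23).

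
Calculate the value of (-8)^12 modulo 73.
Using repeated squaring. (-8) ≡ 65 (mod 73). 12 = 8 + 4 (binary 1100). Repeated squaring mod 73: 65^1 ≡ 65; 65^2 ≡ 65² = 4225 ≡ 64; 65^4 ≡ 64² = 4096 ≡ 8; 65^8 ≡ 8² = 64 ≡ 64. Multiply: (-8)^12 ≡ 65^8 × 65^4 ≡ 64 × 8 (mod 73): 64 × 8 = 512 ≡ 1. So (-8)^12 ≡ 1 (mod 73).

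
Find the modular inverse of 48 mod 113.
48^(-1) ≡ 73 (mod 113). Verification: 48 × 73 = 3504 ≡ 1 (mod 113)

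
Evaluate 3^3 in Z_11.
3 = 2 + 1 (binary 11). Repeated squaring mod 11: 3^1 ≡ 3; 3^2 ≡ 3² = 9 ≡ 9. Multiply: 3^3 = 3^2 × 3^1 ≡ 9 × 3 (mod 11): 9 × 3 = 27 ≡ 5. So 3^3 ≡ 5 (mod 11).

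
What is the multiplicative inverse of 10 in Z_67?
47

Using Extended Euclidean Algorithm:
gcd(10, 67) = 1
Bezout coefficients: 10 × -20 + 67 × 3 = 1
So 10 × -20 ≡ 1 (mod 67)
The inverse is -20 mod 67 = 47
Verification: 10 × 47 = 470 = 7 × 67 + 1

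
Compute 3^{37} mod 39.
3

Using successive squaring:
Binary expansion of 37: 100101
Powers of 3 mod 39 (each is the square of the previous):
  3^1 ≡ 3 (mod 39)
  3^2 ≡ 3² = 9 ≡ 9 (mod 39)
  3^4 ≡ 9² = 81 ≡ 3 (mod 39)
  3^8 ≡ 3² = 9 ≡ 9 (mod 39)
  3^16 ≡ 9² = 81 ≡ 3 (mod 39)
  3^32 ≡ 3² = 9 ≡ 9 (mod 39)
37 = 32 + 4 + 1, so 3^37 = 3^32 × 3^4 × 3^1 ≡ 9 × 3 × 3 (mod 39)
Multiplying step by step:
  9 × 3 = 27 ≡ 27 (mod 39)
  27 × 3 = 81 ≡ 3 (mod 39)
Result: 3^37 ≡ 3 (mod 39)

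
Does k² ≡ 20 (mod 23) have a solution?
By Euler's criterion: 20^{11} ≡ 22 (mod 23). Since this equals -1 (≡ 22), 20 is not a QR.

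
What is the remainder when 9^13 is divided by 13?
Using Fermat: 9^{12} ≡ 1 (mod 13). 13 ≡ 1 (mod 12). So 9^{13} ≡ 9^{1} ≡ 9 (mod 13)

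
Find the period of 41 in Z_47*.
Powers of 41 mod 47: 41^1≡41, 41^2≡36, 41^3≡19, 41^4≡27, 41^5≡26, 41^6≡32, 41^7≡43, 41^8≡24, 41^9≡44, 41^10≡18, 41^11≡33, 41^12≡37, 41^13≡13, 41^14≡16, 41^15≡45, 41^16≡12, 41^17≡22, 41^18≡9, 41^19≡40, 41^20≡42, 41^21≡30, 41^22≡8, 41^23≡46, 41^24≡6, 41^25≡11, 41^26≡28, 41^27≡20, 41^28≡21, 41^29≡15, 41^30≡4, 41^31≡23, 41^32≡3, 41^33≡29, 41^34≡14, 41^35≡10, 41^36≡34, 41^37≡31, 41^38≡2, 41^39≡35, 41^40≡25, 41^41≡38, 41^42≡7, 41^43≡5, 41^44≡17, 41^45≡39, 41^46≡1. Order = 46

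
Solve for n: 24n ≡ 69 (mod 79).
72

Since gcd(24, 79) = 1 divides 69, a solution exists.
Multiply both sides by the inverse of 24 mod 79:
  24^(-1) mod 79 = 56
  x ≡ 56 × 69 ≡ 3864 ≡ 72 (mod 79)
Verification: 24 × 72 = 1728 = 21 × 79 + 69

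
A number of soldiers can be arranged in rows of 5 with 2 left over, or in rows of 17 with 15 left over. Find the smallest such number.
M = 5 × 17 = 85. M₁ = 17, y₁ ≡ 3 (mod 5). M₂ = 5, y₂ ≡ 7 (mod 17). x = 2×17×3 + 15×5×7 ≡ 32 (mod 85). The smallest positive such number is 32.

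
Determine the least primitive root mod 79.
p - 1 = 78 has prime divisors 2, 3, 13. h is a primitive root mod 79 iff h^(78/q) ≢ 1 (mod 79) for each such q.
h = 2: 2^39 ≡ 1, 2^26 ≡ 23, 2^6 ≡ 64 (mod 79); 2^39 ≡ 1, so not a primitive root.
h = 3: 3^39 ≡ 78, 3^26 ≡ 23, 3^6 ≡ 18 (mod 79); none is 1, so 3 has order 78 and is a primitive root.
The smallest primitive root mod 79 is g = 3.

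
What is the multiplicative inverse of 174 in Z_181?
174^(-1) ≡ 155 (mod 181). Verification: 174 × 155 = 26970 ≡ 1 (mod 181)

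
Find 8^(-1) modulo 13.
5

Using Extended Euclidean Algorithm:
gcd(8, 13) = 1
Bezout coefficients: 8 × 5 + 13 × -3 = 1
So 8 × 5 ≡ 1 (mod 13)
The inverse is 5 mod 13 = 5
Verification: 8 × 5 = 40 = 3 × 13 + 1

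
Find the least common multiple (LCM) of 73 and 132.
9636

First find GCD(73, 132) using the Euclidean algorithm:
73 = 0 × 132 + 73
132 = 1 × 73 + 59
73 = 1 × 59 + 14
59 = 4 × 14 + 3
14 = 4 × 3 + 2
3 = 1 × 2 + 1
2 = 2 × 1 + 0
GCD(73, 132) = 1

LCM formula: LCM(a, b) = (a × b) / GCD(a, b)
LCM(73, 132) = (73 × 132) / 1
LCM(73, 132) = 9636 / 1
LCM(73, 132) = 9636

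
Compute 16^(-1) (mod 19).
16^(-1) ≡ 6 (mod 19). Verification: 16 × 6 = 96 ≡ 1 (mod 19)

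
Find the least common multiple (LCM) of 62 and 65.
4030

First find GCD(62, 65) using the Euclidean algorithm:
62 = 0 × 65 + 62
65 = 1 × 62 + 3
62 = 20 × 3 + 2
3 = 1 × 2 + 1
2 = 2 × 1 + 0
GCD(62, 65) = 1

LCM formula: LCM(a, b) = (a × b) / GCD(a, b)
LCM(62, 65) = (62 × 65) / 1
LCM(62, 65) = 4030 / 1
LCM(62, 65) = 4030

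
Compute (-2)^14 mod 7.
Using Fermat: (-2)^{6} ≡ 1 (mod 7). 14 ≡ 2 (mod 6). So (-2)^{14} ≡ (-2)^{2} ≡ 4 (mod 7)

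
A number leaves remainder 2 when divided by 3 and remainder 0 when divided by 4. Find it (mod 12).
M = 3 × 4 = 12. M₁ = 4, y₁ ≡ 1 (mod 3). M₂ = 3, y₂ ≡ 3 (mod 4). m = 2×4×1 + 0×3×3 ≡ 8 (mod 12)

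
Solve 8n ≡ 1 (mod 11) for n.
7

Using Extended Euclidean Algorithm:
gcd(8, 11) = 1
Bezout coefficients: 8 × -4 + 11 × 3 = 1
So 8 × -4 ≡ 1 (mod 11)
The inverse is -4 mod 11 = 7
Verification: 8 × 7 = 56 = 5 × 11 + 1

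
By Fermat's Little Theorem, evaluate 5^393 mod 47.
By Fermat: 5^{46} ≡ 1 (mod 47). 393 = 8×46 + 25. So 5^{393} ≡ 5^{25} ≡ 22 (mod 47)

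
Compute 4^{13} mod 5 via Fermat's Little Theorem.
4

By Fermat's Little Theorem, a^(p-1) ≡ 1 (mod p) for prime p and gcd(a, p) = 1
Here p = 5, so 4^4 ≡ 1 (mod 5)
We can reduce the exponent: 13 mod 4 = 1
So 4^13 ≡ 4^1 (mod 5)
Computing: 4^1 mod 5 = 4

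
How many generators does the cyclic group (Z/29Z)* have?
12

The number of primitive roots modulo p is φ(p-1) = φ(28)
φ(28) = 12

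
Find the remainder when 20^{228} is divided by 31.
By Fermat: 20^{30} ≡ 1 (mod 31). 228 = 7×30 + 18. So 20^{228} ≡ 20^{18} ≡ 2 (mod 31)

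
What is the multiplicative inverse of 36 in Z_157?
36^(-1) ≡ 48 (mod 157). Verification: 36 × 48 = 1728 ≡ 1 (mod 157)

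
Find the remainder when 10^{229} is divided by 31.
By Fermat: 10^{30} ≡ 1 (mod 31). 229 = 7×30 + 19. So 10^{229} ≡ 10^{19} ≡ 18 (mod 31)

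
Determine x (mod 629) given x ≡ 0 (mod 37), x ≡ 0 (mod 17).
0

Using the Chinese Remainder Theorem:
M = product of moduli = 629
For equation 1: M_1 = 17, 17 ≡ 17 (mod 37), inverse of 17 mod 37 is 24 (check: 17 × 24 = 408 ≡ 1 (mod 37))
For equation 2: M_2 = 37, 37 ≡ 3 (mod 17), inverse of 37 mod 17 is 6 (check: 3 × 6 = 18 ≡ 1 (mod 17))
Combine: x ≡ Σ r_i×M_i×(M_i⁻¹ mod m_i) = 0×17×24 + 0×37×6 = 0 + 0 = 0
0 mod 629 = 0
x ≡ 0 (mod 629)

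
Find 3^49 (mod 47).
Using Fermat: 3^{46} ≡ 1 (mod 47). 49 ≡ 3 (mod 46). So 3^{49} ≡ 3^{3} ≡ 27 (mod 47)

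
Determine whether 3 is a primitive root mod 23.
p - 1 = 22 has prime divisors 2, 11. Check 3^(22/q) mod 23 for each: 3^(22/2) = 3^11 ≡ 1, 3^(22/11) = 3^2 ≡ 9 (mod 23). Since 3^11 ≡ 1 (mod 23), the order of 3 divides 11 (in fact the order is 11) ≠ 22, so it is not a primitive root.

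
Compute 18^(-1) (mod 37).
18^(-1) ≡ 35 (mod 37). Verification: 18 × 35 = 630 ≡ 1 (mod 37)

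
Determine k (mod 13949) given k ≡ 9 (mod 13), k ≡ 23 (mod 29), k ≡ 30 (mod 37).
12203

Using the Chinese Remainder Theorem:
M = product of moduli = 13949
For equation 1: M_1 = 1073, 1073 ≡ 7 (mod 13), inverse of 1073 mod 13 is 2 (check: 7 × 2 = 14 ≡ 1 (mod 13))
For equation 2: M_2 = 481, 481 ≡ 17 (mod 29), inverse of 481 mod 29 is 12 (check: 17 × 12 = 204 ≡ 1 (mod 29))
For equation 3: M_3 = 377, 377 ≡ 7 (mod 37), inverse of 377 mod 37 is 16 (check: 7 × 16 = 112 ≡ 1 (mod 37))
Combine: k ≡ Σ r_i×M_i×(M_i⁻¹ mod m_i) = 9×1073×2 + 23×481×12 + 30×377×16 = 19314 + 132756 + 180960 = 333030
333030 mod 13949 = 12203
k ≡ 12203 (mod 13949)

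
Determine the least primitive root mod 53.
p - 1 = 52 has prime divisors 2, 13. h is a primitive root mod 53 iff h^(52/q) ≢ 1 (mod 53) for each such q.
h = 2: 2^26 ≡ 52, 2^4 ≡ 16 (mod 53); none is 1, so 2 has order 52 and is a primitive root.
The smallest primitive root mod 53 is g = 2.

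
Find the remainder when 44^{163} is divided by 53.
By Fermat: 44^{52} ≡ 1 (mod 53). 163 = 3×52 + 7. So 44^{163} ≡ 44^{7} ≡ 16 (mod 53)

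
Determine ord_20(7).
Powers of 7 mod 20: 7^1≡7, 7^2≡9, 7^3≡3, 7^4≡1. Order = 4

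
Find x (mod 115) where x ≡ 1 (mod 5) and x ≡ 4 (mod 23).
M = 5 × 23 = 115. M₁ = 23, y₁ ≡ 2 (mod 5). M₂ = 5, y₂ ≡ 14 (mod 23). x = 1×23×2 + 4×5×14 ≡ 96 (mod 115)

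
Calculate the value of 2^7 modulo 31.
7 = 4 + 2 + 1 (binary 111). Repeated squaring mod 31: 2^1 ≡ 2; 2^2 ≡ 2² = 4 ≡ 4; 2^4 ≡ 4² = 16 ≡ 16. Multiply: 2^7 = 2^4 × 2^2 × 2^1 ≡ 16 × 4 × 2 (mod 31): 16 × 4 = 64 ≡ 2; 2 × 2 = 4 ≡ 4. So 2^7 ≡ 4 (mod 31).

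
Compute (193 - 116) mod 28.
21

(193 - 116) = 77
77 mod 28 = 21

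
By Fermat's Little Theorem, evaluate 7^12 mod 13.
By Fermat's Little Theorem, 7^{12} ≡ 1 (mod 13) since 13 is prime and gcd(7, 13) = 1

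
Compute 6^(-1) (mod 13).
6^(-1) ≡ 11 (mod 13). Verification: 6 × 11 = 66 ≡ 1 (mod 13)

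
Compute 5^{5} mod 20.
5

Using successive squaring:
Binary expansion of 5: 101
Powers of 5 mod 20 (each is the square of the previous):
  5^1 ≡ 5 (mod 20)
  5^2 ≡ 5² = 25 ≡ 5 (mod 20)
  5^4 ≡ 5² = 25 ≡ 5 (mod 20)
5 = 4 + 1, so 5^5 = 5^4 × 5^1 ≡ 5 × 5 (mod 20)
Multiplying step by step:
  5 × 5 = 25 ≡ 5 (mod 20)
Result: 5^5 ≡ 5 (mod 20)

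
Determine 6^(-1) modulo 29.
6^(-1) ≡ 5 (mod 29). Verification: 6 × 5 = 30 ≡ 1 (mod 29)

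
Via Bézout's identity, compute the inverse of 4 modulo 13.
Extended GCD: 4(-3) + 13(1) = 1. So 4^(-1) ≡ 10 ≡ 10 (mod 13). Verify: 4 × 10 = 40 ≡ 1 (mod 13)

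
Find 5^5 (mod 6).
5 = 4 + 1 (binary 101). Repeated squaring mod 6: 5^1 ≡ 5; 5^2 ≡ 5² = 25 ≡ 1; 5^4 ≡ 1² = 1 ≡ 1. Multiply: 5^5 = 5^4 × 5^1 ≡ 1 × 5 (mod 6): 1 × 5 = 5 ≡ 5. So 5^5 ≡ 5 (mod 6).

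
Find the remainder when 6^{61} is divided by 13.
By Fermat: 6^{12} ≡ 1 (mod 13). 61 = 5×12 + 1. So 6^{61} ≡ 6^{1} ≡ 6 (mod 13)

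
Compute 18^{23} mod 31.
7

Using successive squaring:
Binary expansion of 23: 10111
Powers of 18 mod 31 (each is the square of the previous):
  18^1 ≡ 18 (mod 31)
  18^2 ≡ 18² = 324 ≡ 14 (mod 31)
  18^4 ≡ 14² = 196 ≡ 10 (mod 31)
  18^8 ≡ 10² = 100 ≡ 7 (mod 31)
  18^16 ≡ 7² = 49 ≡ 18 (mod 31)
23 = 16 + 4 + 2 + 1, so 18^23 = 18^16 × 18^4 × 18^2 × 18^1 ≡ 18 × 10 × 14 × 18 (mod 31)
Multiplying step by step:
  18 × 10 = 180 ≡ 25 (mod 31)
  25 × 14 = 350 ≡ 9 (mod 31)
  9 × 18 = 162 ≡ 7 (mod 31)
Result: 18^23 ≡ 7 (mod 31)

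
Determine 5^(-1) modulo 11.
5^(-1) ≡ 9 (mod 11). Verification: 5 × 9 = 45 ≡ 1 (mod 11)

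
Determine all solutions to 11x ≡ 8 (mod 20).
8

Since gcd(11, 20) = 1 divides 8, a solution exists.
Multiply both sides by the inverse of 11 mod 20:
  11^(-1) mod 20 = 11
  x ≡ 11 × 8 ≡ 88 ≡ 8 (mod 20)
Verification: 11 × 8 = 88 = 4 × 20 + 8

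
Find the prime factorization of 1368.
2^3 × 3^2 × 19

Divide by primes starting from smallest:
1368 ÷ 2 = 684
684 ÷ 2 = 342
342 ÷ 2 = 171
171 ÷ 3 = 57
57 ÷ 3 = 19
19 ÷ 19 = 1

1368 = 2^3 × 3^2 × 19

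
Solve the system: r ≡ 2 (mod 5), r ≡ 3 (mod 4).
M = 5 × 4 = 20. M₁ = 4, y₁ ≡ 4 (mod 5). M₂ = 5, y₂ ≡ 1 (mod 4). r = 2×4×4 + 3×5×1 ≡ 7 (mod 20)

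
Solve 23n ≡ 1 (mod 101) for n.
22

Using Extended Euclidean Algorithm:
gcd(23, 101) = 1
Bezout coefficients: 23 × 22 + 101 × -5 = 1
So 23 × 22 ≡ 1 (mod 101)
The inverse is 22 mod 101 = 22
Verification: 23 × 22 = 506 = 5 × 101 + 1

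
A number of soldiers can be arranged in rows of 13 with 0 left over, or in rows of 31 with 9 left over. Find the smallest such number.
M = 13 × 31 = 403. M₁ = 31, y₁ ≡ 8 (mod 13). M₂ = 13, y₂ ≡ 12 (mod 31). t = 0×31×8 + 9×13×12 ≡ 195 (mod 403). The smallest positive such number is 195.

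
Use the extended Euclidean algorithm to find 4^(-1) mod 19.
Extended GCD: 4(5) + 19(-1) = 1. So 4^(-1) ≡ 5 ≡ 5 (mod 19). Verify: 4 × 5 = 20 ≡ 1 (mod 19)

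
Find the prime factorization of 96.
2^5 × 3

Divide by primes starting from smallest:
96 ÷ 2 = 48
48 ÷ 2 = 24
24 ÷ 2 = 12
12 ÷ 2 = 6
6 ÷ 2 = 3
3 ÷ 3 = 1

96 = 2^5 × 3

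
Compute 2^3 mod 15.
3 = 2 + 1 (binary 11). Repeated squaring mod 15: 2^1 ≡ 2; 2^2 ≡ 2² = 4 ≡ 4. Multiply: 2^3 = 2^2 × 2^1 ≡ 4 × 2 (mod 15): 4 × 2 = 8 ≡ 8. So 2^3 ≡ 8 (mod 15).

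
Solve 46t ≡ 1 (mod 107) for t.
7

Using Extended Euclidean Algorithm:
gcd(46, 107) = 1
Bezout coefficients: 46 × 7 + 107 × -3 = 1
So 46 × 7 ≡ 1 (mod 107)
The inverse is 7 mod 107 = 7
Verification: 46 × 7 = 322 = 3 × 107 + 1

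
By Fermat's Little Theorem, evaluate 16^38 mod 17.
By Fermat: 16^{16} ≡ 1 (mod 17). 38 = 2×16 + 6. So 16^{38} ≡ 16^{6} ≡ 1 (mod 17)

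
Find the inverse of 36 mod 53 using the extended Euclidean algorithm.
Extended GCD: 36(-25) + 53(17) = 1. So 36^(-1) ≡ 28 ≡ 28 (mod 53). Verify: 36 × 28 = 1008 ≡ 1 (mod 53)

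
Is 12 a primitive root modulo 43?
p - 1 = 42 has prime divisors 2, 3, 7. Check 12^(42/q) mod 43 for each: 12^(42/2) = 12^21 ≡ 42, 12^(42/3) = 12^14 ≡ 36, 12^(42/7) = 12^6 ≡ 21 (mod 43). None of these is 1, so 12 has order 42 = φ(43), so it is a primitive root mod 43.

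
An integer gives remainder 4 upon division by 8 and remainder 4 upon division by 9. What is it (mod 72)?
M = 8 × 9 = 72. M₁ = 9, y₁ ≡ 1 (mod 8). M₂ = 8, y₂ ≡ 8 (mod 9). r = 4×9×1 + 4×8×8 ≡ 4 (mod 72). The smallest positive such number is 4.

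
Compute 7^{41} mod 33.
7

Using successive squaring:
Binary expansion of 41: 101001
Powers of 7 mod 33 (each is the square of the previous):
  7^1 ≡ 7 (mod 33)
  7^2 ≡ 7² = 49 ≡ 16 (mod 33)
  7^4 ≡ 16² = 256 ≡ 25 (mod 33)
  7^8 ≡ 25² = 625 ≡ 31 (mod 33)
  7^16 ≡ 31² = 961 ≡ 4 (mod 33)
  7^32 ≡ 4² = 16 ≡ 16 (mod 33)
41 = 32 + 8 + 1, so 7^41 = 7^32 × 7^8 × 7^1 ≡ 16 × 31 × 7 (mod 33)
Multiplying step by step:
  16 × 31 = 496 ≡ 1 (mod 33)
  1 × 7 = 7 ≡ 7 (mod 33)
Result: 7^41 ≡ 7 (mod 33)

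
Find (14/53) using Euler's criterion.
(14/53) = 14^{26} mod 53 = -1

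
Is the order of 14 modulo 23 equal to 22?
Yes, ord_23(14) = 22.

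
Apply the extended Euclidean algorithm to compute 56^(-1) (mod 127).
Extended GCD: 56(-34) + 127(15) = 1. So 56^(-1) ≡ 93 ≡ 93 (mod 127). Verify: 56 × 93 = 5208 ≡ 1 (mod 127)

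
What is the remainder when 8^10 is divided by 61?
10 = 8 + 2 (binary 1010). Repeated squaring mod 61: 8^1 ≡ 8; 8^2 ≡ 8² = 64 ≡ 3; 8^4 ≡ 3² = 9 ≡ 9; 8^8 ≡ 9² = 81 ≡ 20. Multiply: 8^10 = 8^8 × 8^2 ≡ 20 × 3 (mod 61): 20 × 3 = 60 ≡ 60. So 8^10 ≡ 60 (mod 61).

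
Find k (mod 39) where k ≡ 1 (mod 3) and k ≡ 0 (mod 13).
M = 3 × 13 = 39. M₁ = 13, y₁ ≡ 1 (mod 3). M₂ = 3, y₂ ≡ 9 (mod 13). k = 1×13×1 + 0×3×9 ≡ 13 (mod 39)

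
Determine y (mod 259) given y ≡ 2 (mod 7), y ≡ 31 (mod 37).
142

Using the Chinese Remainder Theorem:
M = product of moduli = 259
For equation 1: M_1 = 37, 37 ≡ 2 (mod 7), inverse of 37 mod 7 is 4 (check: 2 × 4 = 8 ≡ 1 (mod 7))
For equation 2: M_2 = 7, 7 ≡ 7 (mod 37), inverse of 7 mod 37 is 16 (check: 7 × 16 = 112 ≡ 1 (mod 37))
Combine: y ≡ Σ r_i×M_i×(M_i⁻¹ mod m_i) = 2×37×4 + 31×7×16 = 296 + 3472 = 3768
3768 mod 259 = 142
y ≡ 142 (mod 259)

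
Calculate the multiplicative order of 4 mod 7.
Powers of 4 mod 7: 4^1≡4, 4^2≡2, 4^3≡1. Order = 3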